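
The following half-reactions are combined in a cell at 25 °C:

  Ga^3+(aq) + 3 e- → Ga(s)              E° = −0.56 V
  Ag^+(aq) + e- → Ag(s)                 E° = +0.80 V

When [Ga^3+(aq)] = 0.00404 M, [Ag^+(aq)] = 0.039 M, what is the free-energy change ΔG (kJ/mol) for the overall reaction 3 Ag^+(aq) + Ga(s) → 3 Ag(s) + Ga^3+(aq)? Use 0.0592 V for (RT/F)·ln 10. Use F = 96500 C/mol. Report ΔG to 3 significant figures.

E°cell = +0.80 − (−0.56) = +1.36 V; the balanced reaction transfers n = 3 electrons.
Here Q = [Ga^3+(aq)] / [Ag^+(aq)]^3 = 68.1 (log Q = 1.833), giving E = +1.36 − (0.0592/3)·(1.833) = +1.3238 V.
Finally ΔG = −nFE = −(3)(96500 C/mol)(+1.3238 V) = −383 kJ/mol.

−383 kJ/mol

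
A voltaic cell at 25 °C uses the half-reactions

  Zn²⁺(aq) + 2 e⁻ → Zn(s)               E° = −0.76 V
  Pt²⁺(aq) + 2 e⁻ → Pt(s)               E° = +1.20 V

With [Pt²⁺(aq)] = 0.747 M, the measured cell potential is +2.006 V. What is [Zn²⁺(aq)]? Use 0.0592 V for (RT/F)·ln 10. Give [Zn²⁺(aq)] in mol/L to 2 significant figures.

The Pt²⁺/Pt couple has the larger reduction potential, so it is the cathode: E°cell = +1.20 − (−0.76) = +1.96 V and n = 2.
From the Nernst equation, log Q = n(E° − E)/0.0592 = 2·(+1.96 − (+2.006))/0.0592 = −1.554.
Balancing electrons gives Pt²⁺(aq) + Zn(s) → Pt(s) + Zn²⁺(aq); thus Q = [Zn²⁺(aq)] / [Pt²⁺(aq)].
Isolating [Zn²⁺(aq)] in Q = 10^{−1.554} yields log [Zn²⁺(aq)] = −1.681, i.e. 0.021 M.

0.021 M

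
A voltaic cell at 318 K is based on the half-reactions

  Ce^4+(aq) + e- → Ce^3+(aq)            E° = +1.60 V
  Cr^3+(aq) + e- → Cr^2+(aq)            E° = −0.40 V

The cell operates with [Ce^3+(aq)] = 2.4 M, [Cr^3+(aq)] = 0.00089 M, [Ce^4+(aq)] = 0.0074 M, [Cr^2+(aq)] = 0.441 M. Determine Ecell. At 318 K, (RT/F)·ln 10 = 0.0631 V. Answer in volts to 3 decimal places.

+2.012 V

Since E°(Ce⁴⁺/Ce³⁺) > E°(Cr³⁺/Cr²⁺), Ce⁴⁺/Ce³⁺ serves as the cathode.
E°cell = +1.60 − (−0.40) = +2.00 V, with n = 1 electron transferred.
For the overall reaction Ce^4+(aq) + Cr^2+(aq) → Ce^3+(aq) + Cr^3+(aq), Q = ([Ce^3+(aq)]·[Cr^3+(aq)]) / ([Ce^4+(aq)]·[Cr^2+(aq)]) = 0.655, giving log Q = −0.184.
Applying E = E° − (RT ln10/nF)·log Q gives +2.00 − (0.0631/1)(−0.184) = +2.012 V.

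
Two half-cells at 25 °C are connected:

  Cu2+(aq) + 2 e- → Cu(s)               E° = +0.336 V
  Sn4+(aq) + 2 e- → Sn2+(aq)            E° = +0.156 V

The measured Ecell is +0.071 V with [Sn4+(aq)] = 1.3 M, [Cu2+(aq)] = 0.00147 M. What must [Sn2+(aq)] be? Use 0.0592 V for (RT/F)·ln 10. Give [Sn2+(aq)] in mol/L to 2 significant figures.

0.18 M

Cu²⁺/Cu is the cathode (higher E°); E°cell = +0.336 − (+0.156) = +0.180 V with n = 2.
Since E = E° − (0.0592/n)·log Q, log Q = n(E° − E)/0.0592 = 3.682.
Balancing electrons gives Cu2+(aq) + Sn2+(aq) → Cu(s) + Sn4+(aq); thus Q = [Sn4+(aq)] / ([Cu2+(aq)]·[Sn2+(aq)]).
Substituting the known concentrations and solving, log [Sn2+(aq)] = −0.735 and [Sn2+(aq)] = 0.18 M.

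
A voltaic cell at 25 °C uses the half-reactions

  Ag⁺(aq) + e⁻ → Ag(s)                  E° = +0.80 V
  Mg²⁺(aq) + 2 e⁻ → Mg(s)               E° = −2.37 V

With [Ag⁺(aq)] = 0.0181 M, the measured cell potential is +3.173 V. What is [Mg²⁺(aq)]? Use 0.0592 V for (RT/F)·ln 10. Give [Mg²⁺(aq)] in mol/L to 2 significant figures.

With Ag⁺/Ag at the cathode and Mg²⁺/Mg at the anode, E°cell = +0.80 − (−2.37) = +3.17 V (n = 2).
Rearranging E = E° − (0.0592/n)·log Q gives log Q = 2(+3.17 − (+3.173))/0.0592 = −0.101.
For 2 Ag⁺(aq) + Mg(s) → 2 Ag(s) + Mg²⁺(aq), the reaction quotient is Q = [Mg²⁺(aq)] / [Ag⁺(aq)]^2.
Isolating [Mg²⁺(aq)] in Q = 10^{−0.101} yields log [Mg²⁺(aq)] = −3.586, i.e. 0.00026 M.

0.00026 M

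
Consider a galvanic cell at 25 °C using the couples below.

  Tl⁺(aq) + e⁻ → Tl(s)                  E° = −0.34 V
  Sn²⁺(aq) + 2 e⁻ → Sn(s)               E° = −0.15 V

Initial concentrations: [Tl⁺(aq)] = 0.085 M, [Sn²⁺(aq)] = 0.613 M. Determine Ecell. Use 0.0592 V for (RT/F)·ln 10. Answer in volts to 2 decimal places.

The Sn²⁺/Sn couple has the more positive E°, so it is the cathode; Tl⁺/Tl is the anode.
E°cell = −0.15 − (−0.34) = +0.19 V, with n = 2 electrons transferred.
The balanced reaction is Sn²⁺(aq) + 2 Tl(s) → Sn(s) + 2 Tl⁺(aq), so Q = [Tl⁺(aq)]^2 / [Sn²⁺(aq)] = 0.0118 and log Q = −1.929.
Applying E = E° − (RT ln10/nF)·log Q gives +0.19 − (0.0592/2)(−1.929) = +0.25 V.

+0.25 V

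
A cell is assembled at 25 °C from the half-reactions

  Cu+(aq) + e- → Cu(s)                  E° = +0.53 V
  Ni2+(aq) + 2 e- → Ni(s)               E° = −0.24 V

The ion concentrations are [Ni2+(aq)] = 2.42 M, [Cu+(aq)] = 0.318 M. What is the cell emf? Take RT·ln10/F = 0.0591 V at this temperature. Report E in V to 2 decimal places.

+0.73 V

The Cu⁺/Cu couple has the more positive E°, so it is the cathode; Ni²⁺/Ni is the anode.
The standard potential is +0.53 − (−0.24) = +0.77 V and the balanced reaction transfers n = 2 electrons.
Balancing gives 2 Cu+(aq) + Ni(s) → 2 Cu(s) + Ni2+(aq); hence Q = [Ni2+(aq)] / [Cu+(aq)]^2 = 23.9 (log Q = 1.379).
Applying E = E° − (RT ln10/nF)·log Q gives +0.77 − (0.0591/2)(1.379) = +0.73 V.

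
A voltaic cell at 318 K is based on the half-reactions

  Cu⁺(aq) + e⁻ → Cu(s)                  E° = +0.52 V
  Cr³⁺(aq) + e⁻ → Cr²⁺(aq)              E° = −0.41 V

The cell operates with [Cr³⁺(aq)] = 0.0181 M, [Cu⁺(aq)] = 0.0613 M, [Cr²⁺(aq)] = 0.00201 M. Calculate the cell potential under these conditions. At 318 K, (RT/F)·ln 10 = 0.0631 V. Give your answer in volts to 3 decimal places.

Cu⁺/Cu is reduced (cathode, E° = +0.52 V) and Cr³⁺/Cr²⁺ is oxidized (anode).
The standard potential is +0.52 − (−0.41) = +0.93 V and the balanced reaction transfers n = 1 electron.
For the overall reaction Cu⁺(aq) + Cr²⁺(aq) → Cu(s) + Cr³⁺(aq), Q = [Cr³⁺(aq)] / ([Cu⁺(aq)]·[Cr²⁺(aq)]) = 147, giving log Q = 2.167.
By the Nernst equation, E = +0.93 − (0.0631/1)·(2.167) = +0.793 V.

+0.793 V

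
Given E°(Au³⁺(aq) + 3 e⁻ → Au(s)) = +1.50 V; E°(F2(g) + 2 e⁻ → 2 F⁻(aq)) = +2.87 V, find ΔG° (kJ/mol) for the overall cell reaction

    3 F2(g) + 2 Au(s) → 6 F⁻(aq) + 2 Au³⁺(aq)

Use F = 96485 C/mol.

−793 kJ/mol

In the reaction as written F2(g) is reduced, so the F₂/F⁻ couple is the cathode and Au³⁺/Au is the anode.
E°cell = +2.87 − (+1.50) = +1.37 V; balancing electrons gives n = 6.
ΔG° = −nFE°cell = −(6)(96485)(+1.37) J/mol = −793 kJ/mol.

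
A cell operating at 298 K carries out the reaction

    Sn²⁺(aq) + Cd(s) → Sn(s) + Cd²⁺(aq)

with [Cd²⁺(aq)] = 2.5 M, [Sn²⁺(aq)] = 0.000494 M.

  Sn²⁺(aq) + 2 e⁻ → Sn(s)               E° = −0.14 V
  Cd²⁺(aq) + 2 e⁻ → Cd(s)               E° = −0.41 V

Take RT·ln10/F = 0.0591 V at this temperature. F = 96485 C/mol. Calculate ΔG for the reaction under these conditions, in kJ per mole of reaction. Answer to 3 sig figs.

With Sn²⁺/Sn reduced at the cathode, E°cell = −0.14 − (−0.41) = +0.27 V and n = 2.
Q = [Cd²⁺(aq)] / [Sn²⁺(aq)] = 5.06×10^3, so log Q = 3.704 and E = +0.27 − (0.0591/2)(3.704) = +0.1605 V.
ΔG = −nFE = −(2)(96485)(+0.1605) J/mol = −31.0 kJ/mol.

−31.0 kJ/mol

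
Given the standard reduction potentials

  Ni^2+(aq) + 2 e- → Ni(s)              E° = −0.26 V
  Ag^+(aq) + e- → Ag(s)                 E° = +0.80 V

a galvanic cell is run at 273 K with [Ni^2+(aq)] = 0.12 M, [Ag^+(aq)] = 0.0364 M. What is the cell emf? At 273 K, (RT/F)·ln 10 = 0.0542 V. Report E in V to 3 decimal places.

The Ag⁺/Ag couple has the more positive E°, so it is the cathode; Ni²⁺/Ni is the anode.
The standard potential is +0.80 − (−0.26) = +1.06 V and the balanced reaction transfers n = 2 electrons.
The balanced reaction is 2 Ag^+(aq) + Ni(s) → 2 Ag(s) + Ni^2+(aq), so Q = [Ni^2+(aq)] / [Ag^+(aq)]^2 = 90.6 and log Q = 1.957.
By the Nernst equation, E = +1.06 − (0.0542/2)·(1.957) = +1.007 V.

+1.007 V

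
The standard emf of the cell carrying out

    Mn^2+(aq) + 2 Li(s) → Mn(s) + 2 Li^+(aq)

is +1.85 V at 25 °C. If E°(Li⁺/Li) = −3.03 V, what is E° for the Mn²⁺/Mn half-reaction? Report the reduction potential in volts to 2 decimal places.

−1.18 V

In the reaction as written the Mn²⁺/Mn couple is reduced (cathode) and Li⁺/Li is oxidized (anode), so E°cell = E°(Mn²⁺/Mn) − E°(Li⁺/Li).
E°(Mn²⁺/Mn) = E°cell + E°(anode) = +1.85 + (−3.03) = −1.18 V.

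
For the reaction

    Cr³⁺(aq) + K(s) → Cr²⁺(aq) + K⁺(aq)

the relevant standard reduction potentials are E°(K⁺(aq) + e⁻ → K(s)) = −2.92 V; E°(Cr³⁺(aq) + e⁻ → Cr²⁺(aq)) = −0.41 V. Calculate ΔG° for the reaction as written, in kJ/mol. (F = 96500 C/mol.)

In the reaction as written Cr³⁺(aq) is reduced, so the Cr³⁺/Cr²⁺ couple is the cathode and K⁺/K is the anode.
E°cell = −0.41 − (−2.92) = +2.51 V; balancing electrons gives n = 1.
ΔG° = −nFE°cell = −(1)(96500)(+2.51) J/mol = −242 kJ/mol.

−242 kJ/mol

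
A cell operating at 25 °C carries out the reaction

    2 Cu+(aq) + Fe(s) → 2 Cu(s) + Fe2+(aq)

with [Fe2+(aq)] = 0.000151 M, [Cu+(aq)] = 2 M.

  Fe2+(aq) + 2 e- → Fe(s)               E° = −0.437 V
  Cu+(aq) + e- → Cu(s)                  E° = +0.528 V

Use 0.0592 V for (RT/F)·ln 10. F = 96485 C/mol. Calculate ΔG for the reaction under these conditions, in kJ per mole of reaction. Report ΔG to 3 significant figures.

The standard cell potential is +0.528 − (−0.437) = +0.965 V, with n = 2 electrons in the balanced equation.
Q = [Fe2+(aq)] / [Cu+(aq)]^2 = 3.78×10^−5, so log Q = −4.423 and E = +0.965 − (0.0592/2)(−4.423) = +1.0959 V.
Then ΔG = −nFE = −2 × 96485 × +1.0959 J/mol = −211 kJ/mol.

−211 kJ/mol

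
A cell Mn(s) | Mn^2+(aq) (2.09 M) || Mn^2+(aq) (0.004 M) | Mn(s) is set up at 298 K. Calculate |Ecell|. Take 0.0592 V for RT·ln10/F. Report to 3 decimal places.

0.080 V

For a concentration cell E°cell = 0, since both electrodes use the same couple.
The compartment with the higher Mn^2+(aq) concentration (2.09 M) acts as the cathode; ions are reduced there and produced at the dilute (0.004 M) anode.
With n = 2, Ecell = −(0.0592/2)·log([dilute]/[conc]) = −(0.0592/2)·log(0.004/2.09) = +0.080 V.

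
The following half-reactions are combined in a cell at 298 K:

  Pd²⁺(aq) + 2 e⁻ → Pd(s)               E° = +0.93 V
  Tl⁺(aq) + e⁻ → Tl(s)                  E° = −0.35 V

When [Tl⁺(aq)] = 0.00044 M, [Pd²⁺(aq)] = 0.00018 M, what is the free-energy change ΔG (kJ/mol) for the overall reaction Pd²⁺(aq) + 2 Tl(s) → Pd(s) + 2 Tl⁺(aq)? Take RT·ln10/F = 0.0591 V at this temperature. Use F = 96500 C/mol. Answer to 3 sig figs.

With Pd²⁺/Pd reduced at the cathode, E°cell = +0.93 − (−0.35) = +1.28 V and n = 2.
Q = [Tl⁺(aq)]^2 / [Pd²⁺(aq)] = 0.00108, so log Q = −2.968 and E = +1.28 − (0.0591/2)(−2.968) = +1.3677 V.
ΔG = −nFE = −(2)(96500)(+1.3677) J/mol = −264 kJ/mol.

−264 kJ/mol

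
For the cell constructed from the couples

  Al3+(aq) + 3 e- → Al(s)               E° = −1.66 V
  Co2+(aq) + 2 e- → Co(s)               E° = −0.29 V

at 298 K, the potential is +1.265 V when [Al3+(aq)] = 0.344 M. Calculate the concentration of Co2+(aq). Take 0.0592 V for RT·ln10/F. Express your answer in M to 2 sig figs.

0.00014 M

The Co²⁺/Co couple has the larger reduction potential, so it is the cathode: E°cell = −0.29 − (−1.66) = +1.37 V and n = 6.
Since E = E° − (0.0592/n)·log Q, log Q = n(E° − E)/0.0592 = 10.642.
Balancing electrons gives 3 Co2+(aq) + 2 Al(s) → 3 Co(s) + 2 Al3+(aq); thus Q = [Al3+(aq)]^2 / [Co2+(aq)]^3.
Isolating [Co2+(aq)] in Q = 10^{10.642} yields log [Co2+(aq)] = −3.856, i.e. 0.00014 M.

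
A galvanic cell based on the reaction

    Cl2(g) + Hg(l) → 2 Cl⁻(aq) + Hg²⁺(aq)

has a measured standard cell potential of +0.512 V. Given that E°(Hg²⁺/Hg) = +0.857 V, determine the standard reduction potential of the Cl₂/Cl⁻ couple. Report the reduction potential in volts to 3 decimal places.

In the reaction as written the Cl₂/Cl⁻ couple is reduced (cathode) and Hg²⁺/Hg is oxidized (anode), so E°cell = E°(Cl₂/Cl⁻) − E°(Hg²⁺/Hg).
E°(Cl₂/Cl⁻) = E°cell + E°(anode) = +0.512 + (+0.857) = +1.369 V.

+1.369 V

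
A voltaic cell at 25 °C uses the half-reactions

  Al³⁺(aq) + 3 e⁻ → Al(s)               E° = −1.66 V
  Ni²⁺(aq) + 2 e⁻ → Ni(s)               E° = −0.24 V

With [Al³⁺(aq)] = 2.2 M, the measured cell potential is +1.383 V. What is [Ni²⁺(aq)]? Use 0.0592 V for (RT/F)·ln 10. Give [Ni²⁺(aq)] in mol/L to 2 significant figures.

With Ni²⁺/Ni at the cathode and Al³⁺/Al at the anode, E°cell = −0.24 − (−1.66) = +1.42 V (n = 6).
Rearranging E = E° − (0.0592/n)·log Q gives log Q = 6(+1.42 − (+1.383))/0.0592 = 3.750.
The balanced reaction is 3 Ni²⁺(aq) + 2 Al(s) → 3 Ni(s) + 2 Al³⁺(aq), so Q = [Al³⁺(aq)]^2 / [Ni²⁺(aq)]^3.
Isolating [Ni²⁺(aq)] in Q = 10^{3.750} yields log [Ni²⁺(aq)] = −1.022, i.e. 0.095 M.

0.095 M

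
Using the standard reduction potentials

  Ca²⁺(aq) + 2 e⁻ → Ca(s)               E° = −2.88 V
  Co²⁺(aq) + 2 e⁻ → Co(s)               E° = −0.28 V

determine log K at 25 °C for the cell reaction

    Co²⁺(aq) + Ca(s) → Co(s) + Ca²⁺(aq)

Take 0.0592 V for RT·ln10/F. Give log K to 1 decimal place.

The Co²⁺/Co couple is reduced (cathode); E°cell = −0.28 − (−2.88) = +2.60 V with n = 2.
At equilibrium E = 0, so log K = nE°cell / 0.0592 = (2)(+2.60) / 0.0592 = 87.8.

log K = 87.8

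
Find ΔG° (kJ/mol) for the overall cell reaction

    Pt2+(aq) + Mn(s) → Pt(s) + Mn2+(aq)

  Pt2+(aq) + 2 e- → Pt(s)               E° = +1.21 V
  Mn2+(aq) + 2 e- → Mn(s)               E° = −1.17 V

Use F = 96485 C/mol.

In the reaction as written Pt2+(aq) is reduced, so the Pt²⁺/Pt couple is the cathode and Mn²⁺/Mn is the anode.
E°cell = +1.21 − (−1.17) = +2.38 V; balancing electrons gives n = 2.
ΔG° = −nFE°cell = −(2)(96485)(+2.38) J/mol = −459 kJ/mol.

−459 kJ/mol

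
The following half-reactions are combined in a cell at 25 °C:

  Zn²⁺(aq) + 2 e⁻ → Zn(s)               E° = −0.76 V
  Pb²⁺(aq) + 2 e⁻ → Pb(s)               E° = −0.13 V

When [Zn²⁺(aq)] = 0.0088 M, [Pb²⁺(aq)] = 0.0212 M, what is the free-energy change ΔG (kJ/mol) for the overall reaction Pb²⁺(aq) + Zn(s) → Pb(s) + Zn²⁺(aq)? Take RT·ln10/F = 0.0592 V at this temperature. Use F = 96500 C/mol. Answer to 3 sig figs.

−124 kJ/mol

E°cell = −0.13 − (−0.76) = +0.63 V; the balanced reaction transfers n = 2 electrons.
The reaction quotient is [Zn²⁺(aq)] / [Pb²⁺(aq)] = 0.415; by Nernst, E = +0.63 − (0.0592/2)(−0.382) = +0.6413 V.
Finally ΔG = −nFE = −(2)(96500 C/mol)(+0.6413 V) = −124 kJ/mol.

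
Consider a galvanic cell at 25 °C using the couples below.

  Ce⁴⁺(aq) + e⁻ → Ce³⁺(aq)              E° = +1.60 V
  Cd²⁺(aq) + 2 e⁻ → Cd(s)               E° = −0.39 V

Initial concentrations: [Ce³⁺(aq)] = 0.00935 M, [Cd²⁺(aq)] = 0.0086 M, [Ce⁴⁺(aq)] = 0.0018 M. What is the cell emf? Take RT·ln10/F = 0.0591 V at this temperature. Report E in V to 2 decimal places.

Since E°(Ce⁴⁺/Ce³⁺) > E°(Cd²⁺/Cd), Ce⁴⁺/Ce³⁺ serves as the cathode.
E°cell = +1.60 − (−0.39) = +1.99 V, with n = 2 electrons transferred.
Balancing gives 2 Ce⁴⁺(aq) + Cd(s) → 2 Ce³⁺(aq) + Cd²⁺(aq); hence Q = ([Ce³⁺(aq)]^2·[Cd²⁺(aq)]) / [Ce⁴⁺(aq)]^2 = 0.232 (log Q = −0.634).
By the Nernst equation, E = +1.99 − (0.0591/2)·(−0.634) = +2.01 V.

+2.01 V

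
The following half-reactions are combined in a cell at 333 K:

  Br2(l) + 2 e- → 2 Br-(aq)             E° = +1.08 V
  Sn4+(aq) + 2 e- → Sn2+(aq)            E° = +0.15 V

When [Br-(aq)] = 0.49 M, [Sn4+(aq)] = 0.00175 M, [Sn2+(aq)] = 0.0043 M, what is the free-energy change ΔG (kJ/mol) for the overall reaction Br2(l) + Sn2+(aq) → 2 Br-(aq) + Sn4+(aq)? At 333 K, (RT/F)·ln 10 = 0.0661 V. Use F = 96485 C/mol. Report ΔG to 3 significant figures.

−186 kJ/mol

With Br₂/Br⁻ reduced at the cathode, E°cell = +1.08 − (+0.15) = +0.93 V and n = 2.
Q = ([Br-(aq)]^2·[Sn4+(aq)]) / [Sn2+(aq)] = 0.0977, so log Q = −1.010 and E = +0.93 − (0.0661/2)(−1.010) = +0.9634 V.
Finally ΔG = −nFE = −(2)(96485 C/mol)(+0.9634 V) = −186 kJ/mol.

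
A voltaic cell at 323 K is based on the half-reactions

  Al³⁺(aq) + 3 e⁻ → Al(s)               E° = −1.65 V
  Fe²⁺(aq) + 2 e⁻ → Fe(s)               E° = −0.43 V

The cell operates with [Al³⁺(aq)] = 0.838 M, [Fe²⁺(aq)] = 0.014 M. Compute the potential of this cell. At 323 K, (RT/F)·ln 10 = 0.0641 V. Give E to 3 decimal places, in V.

The Fe²⁺/Fe couple has the more positive E°, so it is the cathode; Al³⁺/Al is the anode.
The standard potential is −0.43 − (−1.65) = +1.22 V and the balanced reaction transfers n = 6 electrons.
For the overall reaction 3 Fe²⁺(aq) + 2 Al(s) → 3 Fe(s) + 2 Al³⁺(aq), Q = [Al³⁺(aq)]^2 / [Fe²⁺(aq)]^3 = 2.56×10^5, giving log Q = 5.408.
E = E° − (0.0641/n)·log Q = +1.22 − (0.0641/6)(5.408) = +1.162 V.

+1.162 V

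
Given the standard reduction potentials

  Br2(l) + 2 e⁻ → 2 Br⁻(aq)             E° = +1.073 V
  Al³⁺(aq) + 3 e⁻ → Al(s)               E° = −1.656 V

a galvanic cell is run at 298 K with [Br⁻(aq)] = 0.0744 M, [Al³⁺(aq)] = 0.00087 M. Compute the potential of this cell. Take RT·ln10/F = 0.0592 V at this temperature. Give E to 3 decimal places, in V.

+2.856 V

The Br₂/Br⁻ couple has the more positive E°, so it is the cathode; Al³⁺/Al is the anode.
E°cell = E°cat − E°an = +1.073 − (−1.656) = +2.729 V; n = 6.
The balanced reaction is 3 Br2(l) + 2 Al(s) → 6 Br⁻(aq) + 2 Al³⁺(aq), so Q = [Br⁻(aq)]^6·[Al³⁺(aq)]^2 = 1.28×10^−13 and log Q = −12.892.
E = E° − (0.0592/n)·log Q = +2.729 − (0.0592/6)(−12.892) = +2.856 V.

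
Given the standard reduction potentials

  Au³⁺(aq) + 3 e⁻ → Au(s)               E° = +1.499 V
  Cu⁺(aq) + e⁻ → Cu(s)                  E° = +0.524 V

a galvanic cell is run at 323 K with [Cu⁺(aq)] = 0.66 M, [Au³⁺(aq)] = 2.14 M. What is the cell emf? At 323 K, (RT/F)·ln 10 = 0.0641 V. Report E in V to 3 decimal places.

+0.994 V

The Au³⁺/Au couple has the more positive E°, so it is the cathode; Cu⁺/Cu is the anode.
E°cell = E°cat − E°an = +1.499 − (+0.524) = +0.975 V; n = 3.
The balanced reaction is Au³⁺(aq) + 3 Cu(s) → Au(s) + 3 Cu⁺(aq), so Q = [Cu⁺(aq)]^3 / [Au³⁺(aq)] = 0.134 and log Q = −0.872.
Applying E = E° − (RT ln10/nF)·log Q gives +0.975 − (0.0641/3)(−0.872) = +0.994 V.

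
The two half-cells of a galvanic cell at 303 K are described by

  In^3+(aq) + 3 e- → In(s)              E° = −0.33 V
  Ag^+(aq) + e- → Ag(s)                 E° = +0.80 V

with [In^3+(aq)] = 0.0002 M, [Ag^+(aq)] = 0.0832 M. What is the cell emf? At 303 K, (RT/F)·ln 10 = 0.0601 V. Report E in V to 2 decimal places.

+1.14 V

The Ag⁺/Ag couple has the more positive E°, so it is the cathode; In³⁺/In is the anode.
The standard potential is +0.80 − (−0.33) = +1.13 V and the balanced reaction transfers n = 3 electrons.
Balancing gives 3 Ag^+(aq) + In(s) → 3 Ag(s) + In^3+(aq); hence Q = [In^3+(aq)] / [Ag^+(aq)]^3 = 0.347 (log Q = −0.459).
By the Nernst equation, E = +1.13 − (0.0601/3)·(−0.459) = +1.14 V.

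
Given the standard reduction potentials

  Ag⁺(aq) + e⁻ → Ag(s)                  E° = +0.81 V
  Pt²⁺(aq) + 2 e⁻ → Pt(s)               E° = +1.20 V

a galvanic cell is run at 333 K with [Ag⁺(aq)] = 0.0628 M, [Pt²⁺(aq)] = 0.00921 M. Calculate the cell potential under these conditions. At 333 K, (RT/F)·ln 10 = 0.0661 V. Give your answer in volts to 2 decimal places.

+0.40 V

Since E°(Pt²⁺/Pt) > E°(Ag⁺/Ag), Pt²⁺/Pt serves as the cathode.
The standard potential is +1.20 − (+0.81) = +0.39 V and the balanced reaction transfers n = 2 electrons.
The balanced reaction is Pt²⁺(aq) + 2 Ag(s) → Pt(s) + 2 Ag⁺(aq), so Q = [Ag⁺(aq)]^2 / [Pt²⁺(aq)] = 0.428 and log Q = −0.368.
E = E° − (0.0661/n)·log Q = +0.39 − (0.0661/2)(−0.368) = +0.40 V.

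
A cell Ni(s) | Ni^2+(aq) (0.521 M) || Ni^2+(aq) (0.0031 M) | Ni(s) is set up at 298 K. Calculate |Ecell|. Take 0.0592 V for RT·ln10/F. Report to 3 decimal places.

For a concentration cell E°cell = 0, since both electrodes use the same couple.
The compartment with the higher Ni^2+(aq) concentration (0.521 M) acts as the cathode; ions are reduced there and produced at the dilute (0.0031 M) anode.
With n = 2, Ecell = −(0.0592/2)·log([dilute]/[conc]) = −(0.0592/2)·log(0.0031/0.521) = +0.066 V.

0.066 V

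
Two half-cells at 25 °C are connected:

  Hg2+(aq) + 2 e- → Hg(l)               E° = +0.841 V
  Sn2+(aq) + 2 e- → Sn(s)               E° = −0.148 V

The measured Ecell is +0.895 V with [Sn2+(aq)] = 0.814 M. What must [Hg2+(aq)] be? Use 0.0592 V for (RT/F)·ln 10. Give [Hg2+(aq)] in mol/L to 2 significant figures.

Hg²⁺/Hg is the cathode (higher E°); E°cell = +0.841 − (−0.148) = +0.989 V with n = 2.
Since E = E° − (0.0592/n)·log Q, log Q = n(E° − E)/0.0592 = 3.176.
Balancing electrons gives Hg2+(aq) + Sn(s) → Hg(l) + Sn2+(aq); thus Q = [Sn2+(aq)] / [Hg2+(aq)].
Substituting the known concentrations and solving, log [Hg2+(aq)] = −3.265 and [Hg2+(aq)] = 0.00054 M.

0.00054 M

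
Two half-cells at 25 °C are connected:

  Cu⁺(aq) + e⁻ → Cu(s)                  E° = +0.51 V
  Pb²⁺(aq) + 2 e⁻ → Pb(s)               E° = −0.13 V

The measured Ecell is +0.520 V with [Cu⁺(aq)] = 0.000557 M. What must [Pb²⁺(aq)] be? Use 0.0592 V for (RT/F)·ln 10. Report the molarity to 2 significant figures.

0.0035 M

The Cu⁺/Cu couple has the larger reduction potential, so it is the cathode: E°cell = +0.51 − (−0.13) = +0.64 V and n = 2.
Rearranging E = E° − (0.0592/n)·log Q gives log Q = 2(+0.64 − (+0.520))/0.0592 = 4.054.
The balanced reaction is 2 Cu⁺(aq) + Pb(s) → 2 Cu(s) + Pb²⁺(aq), so Q = [Pb²⁺(aq)] / [Cu⁺(aq)]^2.
Solving for the unknown gives log [Pb²⁺(aq)] = −2.454, so [Pb²⁺(aq)] ≈ 0.0035 M.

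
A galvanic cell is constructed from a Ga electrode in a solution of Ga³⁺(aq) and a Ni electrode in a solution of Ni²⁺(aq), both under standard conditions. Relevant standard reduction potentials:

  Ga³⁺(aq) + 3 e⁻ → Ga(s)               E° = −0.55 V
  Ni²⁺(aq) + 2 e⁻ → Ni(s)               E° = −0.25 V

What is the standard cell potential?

Of the two couples in this cell, the one with the more positive reduction potential is reduced at the cathode: here that is Ni²⁺/Ni (−0.25 V); Ga³⁺/Ga (−0.55 V) is the anode.
E°cell = E°(cathode) − E°(anode) = −0.25 − (−0.55) = +0.30 V.

+0.30 V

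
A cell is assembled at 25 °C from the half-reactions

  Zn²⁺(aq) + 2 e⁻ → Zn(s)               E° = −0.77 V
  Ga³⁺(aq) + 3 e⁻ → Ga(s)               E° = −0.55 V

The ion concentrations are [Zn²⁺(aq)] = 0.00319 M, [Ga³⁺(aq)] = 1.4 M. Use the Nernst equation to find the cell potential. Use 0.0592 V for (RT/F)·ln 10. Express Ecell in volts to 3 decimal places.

+0.297 V

Since E°(Ga³⁺/Ga) > E°(Zn²⁺/Zn), Ga³⁺/Ga serves as the cathode.
E°cell = −0.55 − (−0.77) = +0.22 V, with n = 6 electrons transferred.
For the overall reaction 2 Ga³⁺(aq) + 3 Zn(s) → 2 Ga(s) + 3 Zn²⁺(aq), Q = [Zn²⁺(aq)]^3 / [Ga³⁺(aq)]^2 = 1.66×10^−8, giving log Q = −7.781.
By the Nernst equation, E = +0.22 − (0.0592/6)·(−7.781) = +0.297 V.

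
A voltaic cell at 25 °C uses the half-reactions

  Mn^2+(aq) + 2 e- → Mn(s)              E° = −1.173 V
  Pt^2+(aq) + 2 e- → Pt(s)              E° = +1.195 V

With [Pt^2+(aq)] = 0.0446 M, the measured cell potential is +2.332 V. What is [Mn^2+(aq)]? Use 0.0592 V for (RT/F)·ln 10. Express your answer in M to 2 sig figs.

0.73 M

Pt²⁺/Pt is the cathode (higher E°); E°cell = +1.195 − (−1.173) = +2.368 V with n = 2.
From the Nernst equation, log Q = n(E° − E)/0.0592 = 2·(+2.368 − (+2.332))/0.0592 = 1.216.
The balanced reaction is Pt^2+(aq) + Mn(s) → Pt(s) + Mn^2+(aq), so Q = [Mn^2+(aq)] / [Pt^2+(aq)].
Solving for the unknown gives log [Mn^2+(aq)] = −0.135, so [Mn^2+(aq)] ≈ 0.73 M.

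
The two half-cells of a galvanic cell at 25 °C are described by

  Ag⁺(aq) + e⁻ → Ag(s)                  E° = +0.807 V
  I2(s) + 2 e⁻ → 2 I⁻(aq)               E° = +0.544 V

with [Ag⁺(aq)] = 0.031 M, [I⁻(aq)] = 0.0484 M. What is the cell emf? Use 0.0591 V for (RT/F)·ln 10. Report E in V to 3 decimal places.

Ag⁺/Ag is reduced (cathode, E° = +0.807 V) and I₂/I⁻ is oxidized (anode).
E°cell = E°cat − E°an = +0.807 − (+0.544) = +0.263 V; n = 2.
For the overall reaction 2 Ag⁺(aq) + 2 I⁻(aq) → 2 Ag(s) + I2(s), Q = 1 / ([Ag⁺(aq)]^2·[I⁻(aq)]^2) = 4.44×10^5, giving log Q = 5.648.
E = E° − (0.0591/n)·log Q = +0.263 − (0.0591/2)(5.648) = +0.096 V.

+0.096 V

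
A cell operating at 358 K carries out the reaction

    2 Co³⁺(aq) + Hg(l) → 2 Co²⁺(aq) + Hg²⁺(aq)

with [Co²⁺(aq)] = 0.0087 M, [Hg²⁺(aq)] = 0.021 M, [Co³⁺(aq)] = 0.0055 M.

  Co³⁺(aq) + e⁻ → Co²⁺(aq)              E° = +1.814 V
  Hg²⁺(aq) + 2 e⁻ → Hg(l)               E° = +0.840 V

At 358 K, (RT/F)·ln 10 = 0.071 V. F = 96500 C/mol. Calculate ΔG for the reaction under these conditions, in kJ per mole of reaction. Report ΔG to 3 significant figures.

The standard cell potential is +1.814 − (+0.840) = +0.974 V, with n = 2 electrons in the balanced equation.
Here Q = ([Co²⁺(aq)]^2·[Hg²⁺(aq)]) / [Co³⁺(aq)]^2 = 0.0525 (log Q = −1.279), giving E = +0.974 − (0.071/2)·(−1.279) = +1.0194 V.
Then ΔG = −nFE = −2 × 96500 × +1.0194 J/mol = −197 kJ/mol.

−197 kJ/mol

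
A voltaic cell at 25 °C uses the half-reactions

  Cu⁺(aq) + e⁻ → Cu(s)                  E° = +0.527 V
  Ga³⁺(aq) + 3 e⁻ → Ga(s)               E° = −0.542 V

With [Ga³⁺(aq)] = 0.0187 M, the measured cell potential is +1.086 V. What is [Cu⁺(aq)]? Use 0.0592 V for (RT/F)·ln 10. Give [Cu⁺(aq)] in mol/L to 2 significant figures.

Cu⁺/Cu is the cathode (higher E°); E°cell = +0.527 − (−0.542) = +1.069 V with n = 3.
From the Nernst equation, log Q = n(E° − E)/0.0592 = 3·(+1.069 − (+1.086))/0.0592 = −0.861.
Balancing electrons gives 3 Cu⁺(aq) + Ga(s) → 3 Cu(s) + Ga³⁺(aq); thus Q = [Ga³⁺(aq)] / [Cu⁺(aq)]^3.
Solving for the unknown gives log [Cu⁺(aq)] = −0.289, so [Cu⁺(aq)] ≈ 0.51 M.

0.51 M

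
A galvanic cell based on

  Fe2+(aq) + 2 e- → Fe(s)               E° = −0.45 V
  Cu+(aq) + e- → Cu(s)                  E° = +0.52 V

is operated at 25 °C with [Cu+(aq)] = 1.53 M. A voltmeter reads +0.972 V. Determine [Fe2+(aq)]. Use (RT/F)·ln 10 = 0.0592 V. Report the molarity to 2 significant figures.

2.0 M

With Cu⁺/Cu at the cathode and Fe²⁺/Fe at the anode, E°cell = +0.52 − (−0.45) = +0.97 V (n = 2).
Rearranging E = E° − (0.0592/n)·log Q gives log Q = 2(+0.97 − (+0.972))/0.0592 = −0.068.
For 2 Cu+(aq) + Fe(s) → 2 Cu(s) + Fe2+(aq), the reaction quotient is Q = [Fe2+(aq)] / [Cu+(aq)]^2.
Solving for the unknown gives log [Fe2+(aq)] = 0.301, so [Fe2+(aq)] ≈ 2.0 M.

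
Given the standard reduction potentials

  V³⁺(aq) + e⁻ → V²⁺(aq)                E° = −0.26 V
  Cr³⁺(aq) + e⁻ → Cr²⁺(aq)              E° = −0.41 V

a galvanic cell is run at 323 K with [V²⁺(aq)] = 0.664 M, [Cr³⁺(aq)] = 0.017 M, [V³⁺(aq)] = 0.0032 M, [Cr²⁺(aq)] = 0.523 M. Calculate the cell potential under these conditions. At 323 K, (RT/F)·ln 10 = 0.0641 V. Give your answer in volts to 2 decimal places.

+0.10 V

V³⁺/V²⁺ is reduced (cathode, E° = −0.26 V) and Cr³⁺/Cr²⁺ is oxidized (anode).
E°cell = −0.26 − (−0.41) = +0.15 V, with n = 1 electron transferred.
For the overall reaction V³⁺(aq) + Cr²⁺(aq) → V²⁺(aq) + Cr³⁺(aq), Q = ([V²⁺(aq)]·[Cr³⁺(aq)]) / ([V³⁺(aq)]·[Cr²⁺(aq)]) = 6.74, giving log Q = 0.829.
By the Nernst equation, E = +0.15 − (0.0641/1)·(0.829) = +0.10 V.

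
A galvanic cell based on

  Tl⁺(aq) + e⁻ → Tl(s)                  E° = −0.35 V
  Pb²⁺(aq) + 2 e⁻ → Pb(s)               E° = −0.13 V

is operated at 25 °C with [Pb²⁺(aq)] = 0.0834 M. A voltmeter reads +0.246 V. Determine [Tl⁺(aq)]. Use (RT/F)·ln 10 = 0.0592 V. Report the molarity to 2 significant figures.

0.11 M

Pb²⁺/Pb is the cathode (higher E°); E°cell = −0.13 − (−0.35) = +0.22 V with n = 2.
Rearranging E = E° − (0.0592/n)·log Q gives log Q = 2(+0.22 − (+0.246))/0.0592 = −0.878.
The balanced reaction is Pb²⁺(aq) + 2 Tl(s) → Pb(s) + 2 Tl⁺(aq), so Q = [Tl⁺(aq)]^2 / [Pb²⁺(aq)].
Isolating [Tl⁺(aq)] in Q = 10^{−0.878} yields log [Tl⁺(aq)] = −0.978, i.e. 0.11 M.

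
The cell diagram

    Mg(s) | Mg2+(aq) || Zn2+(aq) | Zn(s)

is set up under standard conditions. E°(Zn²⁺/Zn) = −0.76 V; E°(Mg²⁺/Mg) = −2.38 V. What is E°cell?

+1.62 V

By convention the left-hand electrode in cell notation is the anode (oxidation) and the right-hand electrode is the cathode (reduction).
E°cell = E°(right) − E°(left) = −0.76 − (−2.38) = +1.62 V.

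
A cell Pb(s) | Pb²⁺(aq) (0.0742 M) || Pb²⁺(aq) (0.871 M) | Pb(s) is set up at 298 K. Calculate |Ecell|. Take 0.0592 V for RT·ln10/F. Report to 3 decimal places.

For a concentration cell E°cell = 0, since both electrodes use the same couple.
The compartment with the higher Pb²⁺(aq) concentration (0.871 M) acts as the cathode; ions are reduced there and produced at the dilute (0.0742 M) anode.
With n = 2, Ecell = −(0.0592/2)·log([dilute]/[conc]) = −(0.0592/2)·log(0.0742/0.871) = +0.032 V.

0.032 V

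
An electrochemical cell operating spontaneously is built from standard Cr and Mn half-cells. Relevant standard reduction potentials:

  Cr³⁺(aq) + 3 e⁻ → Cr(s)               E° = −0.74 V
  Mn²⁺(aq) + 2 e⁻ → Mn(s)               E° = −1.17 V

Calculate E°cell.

+0.43 V

The Cr³⁺/Cr couple has the higher E°, so Cr ion is reduced (cathode) and Mn is oxidized (anode).
E°cell = E°(cathode) − E°(anode) = −0.74 − (−1.17) = +0.43 V.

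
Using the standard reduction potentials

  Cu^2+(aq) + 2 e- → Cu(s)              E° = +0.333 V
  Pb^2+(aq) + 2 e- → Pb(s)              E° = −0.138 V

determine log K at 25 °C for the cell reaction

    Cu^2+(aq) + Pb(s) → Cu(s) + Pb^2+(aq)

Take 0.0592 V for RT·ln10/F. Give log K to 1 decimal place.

log K = 15.9

The Cu²⁺/Cu couple is reduced (cathode); E°cell = +0.333 − (−0.138) = +0.471 V with n = 2.
At equilibrium E = 0, so log K = nE°cell / 0.0592 = (2)(+0.471) / 0.0592 = 15.9.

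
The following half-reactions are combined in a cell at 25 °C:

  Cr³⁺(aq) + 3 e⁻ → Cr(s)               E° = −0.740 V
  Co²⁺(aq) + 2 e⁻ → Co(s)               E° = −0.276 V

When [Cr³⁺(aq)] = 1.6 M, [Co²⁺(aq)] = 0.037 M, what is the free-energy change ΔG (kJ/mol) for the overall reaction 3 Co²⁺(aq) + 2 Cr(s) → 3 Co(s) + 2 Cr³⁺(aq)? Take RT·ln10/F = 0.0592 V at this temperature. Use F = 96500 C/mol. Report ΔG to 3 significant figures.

E°cell = −0.276 − (−0.740) = +0.464 V; the balanced reaction transfers n = 6 electrons.
Here Q = [Cr³⁺(aq)]^2 / [Co²⁺(aq)]^3 = 5.05×10^4 (log Q = 4.704), giving E = +0.464 − (0.0592/6)·(4.704) = +0.4176 V.
Finally ΔG = −nFE = −(6)(96500 C/mol)(+0.4176 V) = −242 kJ/mol.

−242 kJ/mol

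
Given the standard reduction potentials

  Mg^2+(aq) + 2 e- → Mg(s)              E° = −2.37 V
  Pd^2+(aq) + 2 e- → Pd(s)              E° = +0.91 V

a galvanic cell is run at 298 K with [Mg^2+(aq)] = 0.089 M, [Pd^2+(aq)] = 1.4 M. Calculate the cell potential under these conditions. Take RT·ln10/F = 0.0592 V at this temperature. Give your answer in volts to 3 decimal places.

+3.315 V

The Pd²⁺/Pd couple has the more positive E°, so it is the cathode; Mg²⁺/Mg is the anode.
E°cell = E°cat − E°an = +0.91 − (−2.37) = +3.28 V; n = 2.
Balancing gives Pd^2+(aq) + Mg(s) → Pd(s) + Mg^2+(aq); hence Q = [Mg^2+(aq)] / [Pd^2+(aq)] = 0.0636 (log Q = −1.197).
E = E° − (0.0592/n)·log Q = +3.28 − (0.0592/2)(−1.197) = +3.315 V.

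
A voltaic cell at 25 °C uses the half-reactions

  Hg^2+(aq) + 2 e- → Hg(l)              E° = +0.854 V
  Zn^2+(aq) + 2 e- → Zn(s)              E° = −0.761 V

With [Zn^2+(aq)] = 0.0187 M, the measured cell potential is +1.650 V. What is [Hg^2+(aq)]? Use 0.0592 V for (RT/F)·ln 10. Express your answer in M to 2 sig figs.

0.28 M

With Hg²⁺/Hg at the cathode and Zn²⁺/Zn at the anode, E°cell = +0.854 − (−0.761) = +1.615 V (n = 2).
Since E = E° − (0.0592/n)·log Q, log Q = n(E° − E)/0.0592 = −1.182.
For Hg^2+(aq) + Zn(s) → Hg(l) + Zn^2+(aq), the reaction quotient is Q = [Zn^2+(aq)] / [Hg^2+(aq)].
Substituting the known concentrations and solving, log [Hg^2+(aq)] = −0.546 and [Hg^2+(aq)] = 0.28 M.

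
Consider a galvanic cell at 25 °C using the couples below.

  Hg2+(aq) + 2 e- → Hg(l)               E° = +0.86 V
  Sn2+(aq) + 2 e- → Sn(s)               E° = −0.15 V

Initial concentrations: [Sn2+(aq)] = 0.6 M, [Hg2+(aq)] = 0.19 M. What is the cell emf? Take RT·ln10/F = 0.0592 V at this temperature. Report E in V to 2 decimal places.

+1.00 V

Hg²⁺/Hg is reduced (cathode, E° = +0.86 V) and Sn²⁺/Sn is oxidized (anode).
The standard potential is +0.86 − (−0.15) = +1.01 V and the balanced reaction transfers n = 2 electrons.
The balanced reaction is Hg2+(aq) + Sn(s) → Hg(l) + Sn2+(aq), so Q = [Sn2+(aq)] / [Hg2+(aq)] = 3.16 and log Q = 0.499.
By the Nernst equation, E = +1.01 − (0.0592/2)·(0.499) = +1.00 V.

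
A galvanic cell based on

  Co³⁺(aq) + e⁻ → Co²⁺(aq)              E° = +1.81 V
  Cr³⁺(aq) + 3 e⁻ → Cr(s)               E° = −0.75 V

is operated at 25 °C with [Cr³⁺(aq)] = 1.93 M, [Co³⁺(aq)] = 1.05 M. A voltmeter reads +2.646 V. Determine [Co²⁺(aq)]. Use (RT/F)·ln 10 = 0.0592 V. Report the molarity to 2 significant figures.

With Co³⁺/Co²⁺ at the cathode and Cr³⁺/Cr at the anode, E°cell = +1.81 − (−0.75) = +2.56 V (n = 3).
Rearranging E = E° − (0.0592/n)·log Q gives log Q = 3(+2.56 − (+2.646))/0.0592 = −4.358.
Balancing electrons gives 3 Co³⁺(aq) + Cr(s) → 3 Co²⁺(aq) + Cr³⁺(aq); thus Q = ([Co²⁺(aq)]^3·[Cr³⁺(aq)]) / [Co³⁺(aq)]^3.
Solving for the unknown gives log [Co²⁺(aq)] = −1.527, so [Co²⁺(aq)] ≈ 0.030 M.

0.030 M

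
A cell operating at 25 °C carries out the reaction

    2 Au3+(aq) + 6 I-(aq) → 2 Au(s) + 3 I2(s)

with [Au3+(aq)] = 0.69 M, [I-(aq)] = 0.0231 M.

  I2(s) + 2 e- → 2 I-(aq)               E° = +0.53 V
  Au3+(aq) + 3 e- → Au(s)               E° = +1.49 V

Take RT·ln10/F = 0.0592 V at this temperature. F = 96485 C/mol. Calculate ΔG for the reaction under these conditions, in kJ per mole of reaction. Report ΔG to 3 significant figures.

−498 kJ/mol

With Au³⁺/Au reduced at the cathode, E°cell = +1.49 − (+0.53) = +0.96 V and n = 6.
Q = 1 / ([Au3+(aq)]^2·[I-(aq)]^6) = 1.38×10^10, so log Q = 10.141 and E = +0.96 − (0.0592/6)(10.141) = +0.8599 V.
ΔG = −nFE = −(6)(96485)(+0.8599) J/mol = −498 kJ/mol.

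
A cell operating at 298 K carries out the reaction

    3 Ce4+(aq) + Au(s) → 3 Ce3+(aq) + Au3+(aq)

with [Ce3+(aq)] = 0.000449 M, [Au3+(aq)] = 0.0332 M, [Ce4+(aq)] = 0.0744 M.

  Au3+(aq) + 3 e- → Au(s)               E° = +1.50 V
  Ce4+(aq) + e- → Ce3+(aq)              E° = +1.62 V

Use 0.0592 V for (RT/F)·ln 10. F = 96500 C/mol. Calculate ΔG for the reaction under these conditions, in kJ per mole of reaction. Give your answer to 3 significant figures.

−81.2 kJ/mol

With Ce⁴⁺/Ce³⁺ reduced at the cathode, E°cell = +1.62 − (+1.50) = +0.12 V and n = 3.
Q = ([Ce3+(aq)]^3·[Au3+(aq)]) / [Ce4+(aq)]^3 = 7.3×10^−9, so log Q = −8.137 and E = +0.12 − (0.0592/3)(−8.137) = +0.2806 V.
Then ΔG = −nFE = −3 × 96500 × +0.2806 J/mol = −81.2 kJ/mol.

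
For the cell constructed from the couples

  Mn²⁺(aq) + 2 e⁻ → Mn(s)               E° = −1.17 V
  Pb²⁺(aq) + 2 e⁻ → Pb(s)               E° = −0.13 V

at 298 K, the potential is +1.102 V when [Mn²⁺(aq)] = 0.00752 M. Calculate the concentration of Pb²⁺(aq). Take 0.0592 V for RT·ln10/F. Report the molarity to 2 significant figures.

0.94 M

The Pb²⁺/Pb couple has the larger reduction potential, so it is the cathode: E°cell = −0.13 − (−1.17) = +1.04 V and n = 2.
Rearranging E = E° − (0.0592/n)·log Q gives log Q = 2(+1.04 − (+1.102))/0.0592 = −2.095.
The balanced reaction is Pb²⁺(aq) + Mn(s) → Pb(s) + Mn²⁺(aq), so Q = [Mn²⁺(aq)] / [Pb²⁺(aq)].
Isolating [Pb²⁺(aq)] in Q = 10^{−2.095} yields log [Pb²⁺(aq)] = −0.029, i.e. 0.94 M.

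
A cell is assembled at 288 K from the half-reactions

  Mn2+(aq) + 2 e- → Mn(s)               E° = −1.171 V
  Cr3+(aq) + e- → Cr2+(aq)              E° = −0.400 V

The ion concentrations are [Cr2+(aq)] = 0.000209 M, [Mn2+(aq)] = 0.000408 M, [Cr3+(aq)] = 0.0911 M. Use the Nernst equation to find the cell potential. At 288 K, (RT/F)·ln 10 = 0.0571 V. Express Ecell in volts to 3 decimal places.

+1.018 V

Since E°(Cr³⁺/Cr²⁺) > E°(Mn²⁺/Mn), Cr³⁺/Cr²⁺ serves as the cathode.
E°cell = E°cat − E°an = −0.400 − (−1.171) = +0.771 V; n = 2.
The balanced reaction is 2 Cr3+(aq) + Mn(s) → 2 Cr2+(aq) + Mn2+(aq), so Q = ([Cr2+(aq)]^2·[Mn2+(aq)]) / [Cr3+(aq)]^2 = 2.15×10^−9 and log Q = −8.668.
E = E° − (0.0571/n)·log Q = +0.771 − (0.0571/2)(−8.668) = +1.018 V.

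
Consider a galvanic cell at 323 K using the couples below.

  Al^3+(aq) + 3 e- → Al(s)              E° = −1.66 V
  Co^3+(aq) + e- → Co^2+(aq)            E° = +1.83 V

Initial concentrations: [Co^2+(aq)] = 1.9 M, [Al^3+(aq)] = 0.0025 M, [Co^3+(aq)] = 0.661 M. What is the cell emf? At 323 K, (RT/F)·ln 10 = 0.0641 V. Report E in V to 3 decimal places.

The Co³⁺/Co²⁺ couple has the more positive E°, so it is the cathode; Al³⁺/Al is the anode.
E°cell = +1.83 − (−1.66) = +3.49 V, with n = 3 electrons transferred.
For the overall reaction 3 Co^3+(aq) + Al(s) → 3 Co^2+(aq) + Al^3+(aq), Q = ([Co^2+(aq)]^3·[Al^3+(aq)]) / [Co^3+(aq)]^3 = 0.0594, giving log Q = −1.226.
Applying E = E° − (RT ln10/nF)·log Q gives +3.49 − (0.0641/3)(−1.226) = +3.516 V.

+3.516 V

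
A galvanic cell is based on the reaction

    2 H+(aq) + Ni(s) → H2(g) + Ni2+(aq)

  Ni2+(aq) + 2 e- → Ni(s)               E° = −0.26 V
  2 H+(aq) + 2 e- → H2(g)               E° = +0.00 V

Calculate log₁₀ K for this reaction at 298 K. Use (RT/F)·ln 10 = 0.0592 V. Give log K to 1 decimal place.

The 2H⁺/H₂ couple is reduced (cathode); E°cell = +0.00 − (−0.26) = +0.26 V with n = 2.
At equilibrium E = 0, so log K = nE°cell / 0.0592 = (2)(+0.26) / 0.0592 = 8.8.

log K = 8.8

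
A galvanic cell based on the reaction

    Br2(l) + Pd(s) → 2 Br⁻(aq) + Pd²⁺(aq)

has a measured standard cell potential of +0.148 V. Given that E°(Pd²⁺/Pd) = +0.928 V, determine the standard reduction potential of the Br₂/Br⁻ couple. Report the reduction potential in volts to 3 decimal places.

+1.076 V

In the reaction as written the Br₂/Br⁻ couple is reduced (cathode) and Pd²⁺/Pd is oxidized (anode), so E°cell = E°(Br₂/Br⁻) − E°(Pd²⁺/Pd).
E°(Br₂/Br⁻) = E°cell + E°(anode) = +0.148 + (+0.928) = +1.076 V.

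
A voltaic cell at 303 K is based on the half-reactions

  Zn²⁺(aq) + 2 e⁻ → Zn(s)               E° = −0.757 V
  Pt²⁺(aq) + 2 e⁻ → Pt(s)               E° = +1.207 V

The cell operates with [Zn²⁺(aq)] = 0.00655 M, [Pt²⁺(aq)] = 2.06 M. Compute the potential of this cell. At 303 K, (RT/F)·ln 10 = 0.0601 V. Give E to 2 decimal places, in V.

+2.04 V

The Pt²⁺/Pt couple has the more positive E°, so it is the cathode; Zn²⁺/Zn is the anode.
E°cell = E°cat − E°an = +1.207 − (−0.757) = +1.964 V; n = 2.
The balanced reaction is Pt²⁺(aq) + Zn(s) → Pt(s) + Zn²⁺(aq), so Q = [Zn²⁺(aq)] / [Pt²⁺(aq)] = 0.00318 and log Q = −2.498.
By the Nernst equation, E = +1.964 − (0.0601/2)·(−2.498) = +2.04 V.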